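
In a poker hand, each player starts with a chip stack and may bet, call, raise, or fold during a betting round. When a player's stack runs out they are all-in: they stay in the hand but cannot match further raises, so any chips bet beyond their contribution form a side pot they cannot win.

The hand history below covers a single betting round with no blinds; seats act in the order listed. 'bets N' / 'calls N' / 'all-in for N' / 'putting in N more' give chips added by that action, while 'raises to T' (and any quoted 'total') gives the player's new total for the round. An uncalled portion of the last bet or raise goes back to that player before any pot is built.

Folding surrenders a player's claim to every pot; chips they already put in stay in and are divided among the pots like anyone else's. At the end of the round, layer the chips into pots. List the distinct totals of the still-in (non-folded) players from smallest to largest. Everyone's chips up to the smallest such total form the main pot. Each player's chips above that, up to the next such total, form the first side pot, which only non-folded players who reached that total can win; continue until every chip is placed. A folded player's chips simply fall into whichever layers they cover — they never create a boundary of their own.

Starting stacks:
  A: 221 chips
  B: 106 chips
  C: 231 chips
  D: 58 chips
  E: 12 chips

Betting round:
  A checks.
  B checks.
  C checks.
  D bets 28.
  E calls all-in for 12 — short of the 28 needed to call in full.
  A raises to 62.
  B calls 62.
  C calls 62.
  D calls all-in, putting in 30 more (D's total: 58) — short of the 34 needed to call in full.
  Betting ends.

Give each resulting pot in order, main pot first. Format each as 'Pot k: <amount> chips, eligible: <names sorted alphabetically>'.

Pot 1: 60 chips, eligible: A, B, C, D, E
Pot 2: 184 chips, eligible: A, B, C, D
Pot 3: 12 chips, eligible: A, B, C

Derivation:
Contributions: A=62, B=62, C=62, D=58, E=12
Pot levels (distinct totals of non-folded players): 12, 58, 62
Layer 1-12: 12 each from A, B, C, D, E = 12*5 = 60 chips; eligible A, B, C, D, E
Layer 13-58: 46 each from A, B, C, D = 46*4 = 184 chips; eligible A, B, C, D
Layer 59-62: 4 each from A, B, C = 4*3 = 12 chips; eligible A, B, C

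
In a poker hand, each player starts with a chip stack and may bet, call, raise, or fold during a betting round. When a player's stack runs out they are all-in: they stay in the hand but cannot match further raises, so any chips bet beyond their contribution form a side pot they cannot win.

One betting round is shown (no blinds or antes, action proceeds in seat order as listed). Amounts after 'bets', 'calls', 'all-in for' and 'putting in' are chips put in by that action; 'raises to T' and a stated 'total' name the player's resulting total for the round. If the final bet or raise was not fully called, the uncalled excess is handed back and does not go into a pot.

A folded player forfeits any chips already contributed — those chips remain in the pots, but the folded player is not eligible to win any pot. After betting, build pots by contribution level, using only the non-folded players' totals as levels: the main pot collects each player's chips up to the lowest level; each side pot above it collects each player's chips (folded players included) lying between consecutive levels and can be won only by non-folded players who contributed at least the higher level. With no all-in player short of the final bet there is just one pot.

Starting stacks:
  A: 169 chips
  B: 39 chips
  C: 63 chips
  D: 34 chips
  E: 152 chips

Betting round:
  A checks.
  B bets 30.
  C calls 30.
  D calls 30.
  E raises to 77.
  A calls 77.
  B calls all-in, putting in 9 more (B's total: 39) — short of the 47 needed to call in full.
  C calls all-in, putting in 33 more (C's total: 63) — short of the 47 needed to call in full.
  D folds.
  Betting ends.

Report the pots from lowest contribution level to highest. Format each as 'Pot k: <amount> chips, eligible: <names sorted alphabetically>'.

Contributions: A=77, B=39, C=63, D=30, E=77
Folded: D
Pot levels (distinct totals of non-folded players): 39, 63, 77
Layer 1-39: A 39 + B 39 + C 39 + D 30 + E 39 = 186 chips; eligible A, B, C, E
Layer 40-63: 24 each from A, C, E = 24*3 = 72 chips; eligible A, C, E
Layer 64-77: 14 each from A, E = 14*2 = 28 chips; eligible A, E

Pot 1: 186 chips, eligible: A, B, C, E
Pot 2: 72 chips, eligible: A, C, E
Pot 3: 28 chips, eligible: A, E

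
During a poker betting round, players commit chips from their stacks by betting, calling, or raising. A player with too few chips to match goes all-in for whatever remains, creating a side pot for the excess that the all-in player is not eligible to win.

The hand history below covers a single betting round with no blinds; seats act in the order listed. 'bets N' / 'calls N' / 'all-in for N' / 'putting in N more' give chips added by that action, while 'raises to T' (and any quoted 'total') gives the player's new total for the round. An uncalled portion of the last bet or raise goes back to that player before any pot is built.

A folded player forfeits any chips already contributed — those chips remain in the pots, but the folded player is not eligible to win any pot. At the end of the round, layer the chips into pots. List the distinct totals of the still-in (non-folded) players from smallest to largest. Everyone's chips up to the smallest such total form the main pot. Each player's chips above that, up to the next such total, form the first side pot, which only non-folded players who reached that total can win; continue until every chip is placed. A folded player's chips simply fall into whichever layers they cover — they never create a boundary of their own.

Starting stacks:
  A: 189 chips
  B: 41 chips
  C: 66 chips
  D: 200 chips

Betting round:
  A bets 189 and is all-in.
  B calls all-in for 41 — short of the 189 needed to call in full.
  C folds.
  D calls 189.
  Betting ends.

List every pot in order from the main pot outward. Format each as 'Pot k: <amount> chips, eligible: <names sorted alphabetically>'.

Contributions: A=189, B=41, D=189
Folded: C
Pot levels (distinct totals of non-folded players): 41, 189
Layer 1-41: 41 each from A, B, D = 41*3 = 123 chips; eligible A, B, D
Layer 42-189: 148 each from A, D = 148*2 = 296 chips; eligible A, D

Pot 1: 123 chips, eligible: A, B, D
Pot 2: 296 chips, eligible: A, D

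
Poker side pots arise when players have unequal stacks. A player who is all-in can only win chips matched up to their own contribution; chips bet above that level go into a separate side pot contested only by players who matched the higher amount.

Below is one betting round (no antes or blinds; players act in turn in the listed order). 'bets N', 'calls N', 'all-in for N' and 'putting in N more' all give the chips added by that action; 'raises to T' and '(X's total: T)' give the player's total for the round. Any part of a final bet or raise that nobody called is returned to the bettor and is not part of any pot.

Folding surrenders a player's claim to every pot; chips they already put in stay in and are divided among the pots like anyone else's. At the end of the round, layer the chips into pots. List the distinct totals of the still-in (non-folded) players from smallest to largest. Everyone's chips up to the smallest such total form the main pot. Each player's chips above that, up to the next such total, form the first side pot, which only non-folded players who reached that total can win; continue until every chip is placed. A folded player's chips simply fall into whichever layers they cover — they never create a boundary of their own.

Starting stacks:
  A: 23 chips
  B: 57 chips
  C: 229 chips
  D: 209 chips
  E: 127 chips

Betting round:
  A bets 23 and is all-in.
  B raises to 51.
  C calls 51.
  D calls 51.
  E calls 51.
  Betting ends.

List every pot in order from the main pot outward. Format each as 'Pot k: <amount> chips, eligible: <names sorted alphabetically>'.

Pot 1: 115 chips, eligible: A, B, C, D, E
Pot 2: 112 chips, eligible: B, C, D, E

Derivation:
Contributions: A=23, B=51, C=51, D=51, E=51
Pot levels (distinct totals of non-folded players): 23, 51
Layer 1-23: 23 each from A, B, C, D, E = 23*5 = 115 chips; eligible A, B, C, D, E
Layer 24-51: 28 each from B, C, D, E = 28*4 = 112 chips; eligible B, C, D, E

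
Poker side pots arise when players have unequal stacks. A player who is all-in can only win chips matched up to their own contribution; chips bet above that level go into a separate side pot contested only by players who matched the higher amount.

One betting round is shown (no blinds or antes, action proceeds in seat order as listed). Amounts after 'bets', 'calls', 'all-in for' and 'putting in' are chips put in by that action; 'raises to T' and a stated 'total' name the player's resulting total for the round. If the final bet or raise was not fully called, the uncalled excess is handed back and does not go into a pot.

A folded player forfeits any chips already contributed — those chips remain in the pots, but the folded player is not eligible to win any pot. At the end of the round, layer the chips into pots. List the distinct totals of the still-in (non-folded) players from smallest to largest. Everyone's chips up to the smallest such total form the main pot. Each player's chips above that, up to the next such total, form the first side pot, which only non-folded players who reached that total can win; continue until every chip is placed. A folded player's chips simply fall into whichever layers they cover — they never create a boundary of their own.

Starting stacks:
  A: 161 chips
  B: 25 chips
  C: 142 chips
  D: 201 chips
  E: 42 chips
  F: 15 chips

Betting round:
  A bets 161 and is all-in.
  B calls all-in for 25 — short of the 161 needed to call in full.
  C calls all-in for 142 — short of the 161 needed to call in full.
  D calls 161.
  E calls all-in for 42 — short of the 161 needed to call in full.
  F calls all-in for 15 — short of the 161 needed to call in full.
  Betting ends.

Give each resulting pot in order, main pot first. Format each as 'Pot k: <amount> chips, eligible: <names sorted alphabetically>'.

Pot 1: 90 chips, eligible: A, B, C, D, E, F
Pot 2: 50 chips, eligible: A, B, C, D, E
Pot 3: 68 chips, eligible: A, C, D, E
Pot 4: 300 chips, eligible: A, C, D
Pot 5: 38 chips, eligible: A, D

Derivation:
Contributions: A=161, B=25, C=142, D=161, E=42, F=15
Pot levels (distinct totals of non-folded players): 15, 25, 42, 142, 161
Layer 1-15: 15 each from A, B, C, D, E, F = 15*6 = 90 chips; eligible A, B, C, D, E, F
Layer 16-25: 10 each from A, B, C, D, E = 10*5 = 50 chips; eligible A, B, C, D, E
Layer 26-42: 17 each from A, C, D, E = 17*4 = 68 chips; eligible A, C, D, E
Layer 43-142: 100 each from A, C, D = 100*3 = 300 chips; eligible A, C, D
Layer 143-161: 19 each from A, D = 19*2 = 38 chips; eligible A, D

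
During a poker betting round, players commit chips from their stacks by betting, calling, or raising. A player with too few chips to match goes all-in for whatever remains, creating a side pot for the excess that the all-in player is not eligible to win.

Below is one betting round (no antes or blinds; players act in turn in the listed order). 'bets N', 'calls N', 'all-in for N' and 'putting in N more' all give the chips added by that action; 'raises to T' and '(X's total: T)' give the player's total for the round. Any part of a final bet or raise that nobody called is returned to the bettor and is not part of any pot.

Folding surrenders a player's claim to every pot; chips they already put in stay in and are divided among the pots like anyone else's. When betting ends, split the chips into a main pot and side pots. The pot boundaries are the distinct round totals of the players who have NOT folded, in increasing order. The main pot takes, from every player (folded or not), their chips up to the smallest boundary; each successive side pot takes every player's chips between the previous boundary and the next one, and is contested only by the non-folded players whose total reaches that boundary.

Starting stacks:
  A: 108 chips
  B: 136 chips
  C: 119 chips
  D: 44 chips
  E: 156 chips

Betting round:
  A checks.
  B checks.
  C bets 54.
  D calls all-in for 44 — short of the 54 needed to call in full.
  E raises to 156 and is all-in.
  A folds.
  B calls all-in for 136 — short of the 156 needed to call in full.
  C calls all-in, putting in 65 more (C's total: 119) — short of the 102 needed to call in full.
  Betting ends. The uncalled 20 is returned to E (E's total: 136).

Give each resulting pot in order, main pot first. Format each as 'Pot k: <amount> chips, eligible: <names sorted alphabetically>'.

Pot 1: 176 chips, eligible: B, C, D, E
Pot 2: 225 chips, eligible: B, C, E
Pot 3: 34 chips, eligible: B, E

Derivation:
Contributions (after 20 returned to E): B=136, C=119, D=44, E=136
Folded: A
Pot levels (distinct totals of non-folded players): 44, 119, 136
Layer 1-44: 44 each from B, C, D, E = 44*4 = 176 chips; eligible B, C, D, E
Layer 45-119: 75 each from B, C, E = 75*3 = 225 chips; eligible B, C, E
Layer 120-136: 17 each from B, E = 17*2 = 34 chips; eligible B, E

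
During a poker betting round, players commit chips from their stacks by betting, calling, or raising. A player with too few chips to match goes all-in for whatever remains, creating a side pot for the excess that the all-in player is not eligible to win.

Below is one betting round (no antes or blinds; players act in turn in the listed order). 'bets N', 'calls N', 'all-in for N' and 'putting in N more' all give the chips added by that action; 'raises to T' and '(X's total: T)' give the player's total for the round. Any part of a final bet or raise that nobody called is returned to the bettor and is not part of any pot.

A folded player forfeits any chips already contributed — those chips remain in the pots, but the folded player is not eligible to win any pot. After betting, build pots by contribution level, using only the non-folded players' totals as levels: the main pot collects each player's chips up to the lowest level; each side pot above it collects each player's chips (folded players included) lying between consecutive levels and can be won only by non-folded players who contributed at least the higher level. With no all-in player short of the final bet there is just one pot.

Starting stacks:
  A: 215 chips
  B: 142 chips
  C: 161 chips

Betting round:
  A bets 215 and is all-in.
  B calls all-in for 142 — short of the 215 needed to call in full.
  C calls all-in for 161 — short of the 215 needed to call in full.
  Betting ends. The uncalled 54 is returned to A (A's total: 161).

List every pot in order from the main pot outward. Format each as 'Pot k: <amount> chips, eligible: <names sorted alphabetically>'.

Pot 1: 426 chips, eligible: A, B, C
Pot 2: 38 chips, eligible: A, C

Derivation:
Contributions (after 54 returned to A): A=161, B=142, C=161
Pot levels (distinct totals of non-folded players): 142, 161
Layer 1-142: 142 each from A, B, C = 142*3 = 426 chips; eligible A, B, C
Layer 143-161: 19 each from A, C = 19*2 = 38 chips; eligible A, C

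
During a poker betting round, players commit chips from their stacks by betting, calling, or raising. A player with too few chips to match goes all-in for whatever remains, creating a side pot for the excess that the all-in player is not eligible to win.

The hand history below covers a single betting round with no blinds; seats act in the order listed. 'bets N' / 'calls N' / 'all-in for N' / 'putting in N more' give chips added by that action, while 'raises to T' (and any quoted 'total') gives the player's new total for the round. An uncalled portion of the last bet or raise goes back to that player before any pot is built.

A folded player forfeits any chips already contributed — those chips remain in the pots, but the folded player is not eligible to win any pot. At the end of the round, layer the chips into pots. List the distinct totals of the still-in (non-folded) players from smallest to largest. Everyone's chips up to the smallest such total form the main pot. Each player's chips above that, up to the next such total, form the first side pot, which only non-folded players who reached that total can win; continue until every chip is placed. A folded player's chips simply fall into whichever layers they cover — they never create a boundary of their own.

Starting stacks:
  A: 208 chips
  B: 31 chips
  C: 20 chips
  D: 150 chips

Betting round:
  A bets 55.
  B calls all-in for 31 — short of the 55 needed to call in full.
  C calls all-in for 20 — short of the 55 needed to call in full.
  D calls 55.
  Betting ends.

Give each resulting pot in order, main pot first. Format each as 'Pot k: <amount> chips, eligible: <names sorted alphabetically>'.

Contributions: A=55, B=31, C=20, D=55
Pot levels (distinct totals of non-folded players): 20, 31, 55
Layer 1-20: 20 each from A, B, C, D = 20*4 = 80 chips; eligible A, B, C, D
Layer 21-31: 11 each from A, B, D = 11*3 = 33 chips; eligible A, B, D
Layer 32-55: 24 each from A, D = 24*2 = 48 chips; eligible A, D

Pot 1: 80 chips, eligible: A, B, C, D
Pot 2: 33 chips, eligible: A, B, D
Pot 3: 48 chips, eligible: A, D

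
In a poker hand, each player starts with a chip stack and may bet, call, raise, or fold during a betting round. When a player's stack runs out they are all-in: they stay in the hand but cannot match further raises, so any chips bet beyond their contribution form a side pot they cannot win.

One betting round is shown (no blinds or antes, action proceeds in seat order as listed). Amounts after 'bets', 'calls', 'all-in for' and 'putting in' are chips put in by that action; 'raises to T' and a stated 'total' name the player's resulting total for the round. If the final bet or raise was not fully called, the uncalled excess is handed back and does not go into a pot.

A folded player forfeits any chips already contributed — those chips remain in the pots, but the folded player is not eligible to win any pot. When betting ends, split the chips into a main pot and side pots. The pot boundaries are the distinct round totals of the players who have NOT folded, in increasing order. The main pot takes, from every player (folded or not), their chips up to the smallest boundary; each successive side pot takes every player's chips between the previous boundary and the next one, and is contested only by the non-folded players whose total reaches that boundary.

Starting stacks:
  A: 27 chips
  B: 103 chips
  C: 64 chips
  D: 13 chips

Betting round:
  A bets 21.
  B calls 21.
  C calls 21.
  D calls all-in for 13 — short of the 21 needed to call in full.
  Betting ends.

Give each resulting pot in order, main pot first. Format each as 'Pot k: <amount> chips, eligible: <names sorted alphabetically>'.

Contributions: A=21, B=21, C=21, D=13
Pot levels (distinct totals of non-folded players): 13, 21
Layer 1-13: 13 each from A, B, C, D = 13*4 = 52 chips; eligible A, B, C, D
Layer 14-21: 8 each from A, B, C = 8*3 = 24 chips; eligible A, B, C

Pot 1: 52 chips, eligible: A, B, C, D
Pot 2: 24 chips, eligible: A, B, C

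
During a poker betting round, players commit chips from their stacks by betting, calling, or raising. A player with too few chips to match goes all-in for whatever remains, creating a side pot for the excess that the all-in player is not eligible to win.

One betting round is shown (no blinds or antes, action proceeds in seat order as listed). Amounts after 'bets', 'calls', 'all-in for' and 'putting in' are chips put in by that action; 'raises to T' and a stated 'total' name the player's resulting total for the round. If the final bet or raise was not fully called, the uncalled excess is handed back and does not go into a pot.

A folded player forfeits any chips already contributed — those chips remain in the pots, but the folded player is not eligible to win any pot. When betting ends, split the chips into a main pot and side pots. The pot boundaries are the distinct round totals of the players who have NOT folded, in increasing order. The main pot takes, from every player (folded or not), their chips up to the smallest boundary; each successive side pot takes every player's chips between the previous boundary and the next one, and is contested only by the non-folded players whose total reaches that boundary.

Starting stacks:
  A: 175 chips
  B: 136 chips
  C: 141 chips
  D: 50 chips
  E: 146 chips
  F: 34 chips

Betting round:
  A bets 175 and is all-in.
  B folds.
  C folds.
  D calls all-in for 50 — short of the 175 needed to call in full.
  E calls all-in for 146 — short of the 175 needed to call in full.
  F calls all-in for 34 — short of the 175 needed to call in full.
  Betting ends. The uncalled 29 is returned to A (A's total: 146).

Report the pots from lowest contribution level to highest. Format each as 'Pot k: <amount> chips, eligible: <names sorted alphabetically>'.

Contributions (after 29 returned to A): A=146, D=50, E=146, F=34
Folded: B, C
Pot levels (distinct totals of non-folded players): 34, 50, 146
Layer 1-34: 34 each from A, D, E, F = 34*4 = 136 chips; eligible A, D, E, F
Layer 35-50: 16 each from A, D, E = 16*3 = 48 chips; eligible A, D, E
Layer 51-146: 96 each from A, E = 96*2 = 192 chips; eligible A, E

Pot 1: 136 chips, eligible: A, D, E, F
Pot 2: 48 chips, eligible: A, D, E
Pot 3: 192 chips, eligible: A, E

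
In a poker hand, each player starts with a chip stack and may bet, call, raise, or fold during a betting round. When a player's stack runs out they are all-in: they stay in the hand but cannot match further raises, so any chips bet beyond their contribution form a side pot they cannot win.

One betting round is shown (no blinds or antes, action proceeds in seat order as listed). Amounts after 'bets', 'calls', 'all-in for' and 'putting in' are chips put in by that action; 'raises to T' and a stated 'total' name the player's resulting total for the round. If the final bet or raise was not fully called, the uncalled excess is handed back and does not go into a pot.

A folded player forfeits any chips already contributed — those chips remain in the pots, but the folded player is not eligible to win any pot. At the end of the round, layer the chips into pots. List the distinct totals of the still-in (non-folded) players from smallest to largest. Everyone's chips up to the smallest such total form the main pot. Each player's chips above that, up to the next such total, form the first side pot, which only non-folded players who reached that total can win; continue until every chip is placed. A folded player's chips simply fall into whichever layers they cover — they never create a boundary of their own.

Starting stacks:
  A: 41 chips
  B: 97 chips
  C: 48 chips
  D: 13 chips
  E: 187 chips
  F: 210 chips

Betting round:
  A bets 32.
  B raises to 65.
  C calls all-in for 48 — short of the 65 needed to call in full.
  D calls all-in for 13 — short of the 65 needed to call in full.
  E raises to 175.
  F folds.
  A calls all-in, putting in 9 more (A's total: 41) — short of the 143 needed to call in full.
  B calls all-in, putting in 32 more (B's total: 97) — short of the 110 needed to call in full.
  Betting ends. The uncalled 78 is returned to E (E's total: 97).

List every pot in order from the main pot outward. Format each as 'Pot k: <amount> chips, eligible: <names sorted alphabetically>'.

Contributions (after 78 returned to E): A=41, B=97, C=48, D=13, E=97
Folded: F
Pot levels (distinct totals of non-folded players): 13, 41, 48, 97
Layer 1-13: 13 each from A, B, C, D, E = 13*5 = 65 chips; eligible A, B, C, D, E
Layer 14-41: 28 each from A, B, C, E = 28*4 = 112 chips; eligible A, B, C, E
Layer 42-48: 7 each from B, C, E = 7*3 = 21 chips; eligible B, C, E
Layer 49-97: 49 each from B, E = 49*2 = 98 chips; eligible B, E

Pot 1: 65 chips, eligible: A, B, C, D, E
Pot 2: 112 chips, eligible: A, B, C, E
Pot 3: 21 chips, eligible: B, C, E
Pot 4: 98 chips, eligible: B, E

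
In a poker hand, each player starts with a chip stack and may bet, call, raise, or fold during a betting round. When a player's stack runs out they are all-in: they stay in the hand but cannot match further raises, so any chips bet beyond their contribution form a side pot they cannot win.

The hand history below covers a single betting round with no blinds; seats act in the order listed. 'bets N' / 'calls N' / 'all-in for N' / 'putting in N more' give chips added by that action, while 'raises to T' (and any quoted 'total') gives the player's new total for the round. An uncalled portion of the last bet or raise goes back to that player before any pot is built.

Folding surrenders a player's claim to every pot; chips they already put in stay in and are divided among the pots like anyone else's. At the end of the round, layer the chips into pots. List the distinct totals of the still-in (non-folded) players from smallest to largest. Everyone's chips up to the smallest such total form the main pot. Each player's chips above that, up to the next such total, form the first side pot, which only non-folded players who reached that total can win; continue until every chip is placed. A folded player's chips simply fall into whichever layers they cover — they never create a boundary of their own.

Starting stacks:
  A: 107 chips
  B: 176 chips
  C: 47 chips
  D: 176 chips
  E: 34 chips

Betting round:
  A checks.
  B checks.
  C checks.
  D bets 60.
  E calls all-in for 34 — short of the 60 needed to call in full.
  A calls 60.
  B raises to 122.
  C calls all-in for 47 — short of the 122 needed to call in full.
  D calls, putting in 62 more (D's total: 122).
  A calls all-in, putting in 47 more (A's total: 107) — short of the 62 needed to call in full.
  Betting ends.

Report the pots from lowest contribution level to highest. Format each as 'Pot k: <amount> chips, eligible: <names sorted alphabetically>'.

Pot 1: 170 chips, eligible: A, B, C, D, E
Pot 2: 52 chips, eligible: A, B, C, D
Pot 3: 180 chips, eligible: A, B, D
Pot 4: 30 chips, eligible: B, D

Derivation:
Contributions: A=107, B=122, C=47, D=122, E=34
Pot levels (distinct totals of non-folded players): 34, 47, 107, 122
Layer 1-34: 34 each from A, B, C, D, E = 34*5 = 170 chips; eligible A, B, C, D, E
Layer 35-47: 13 each from A, B, C, D = 13*4 = 52 chips; eligible A, B, C, D
Layer 48-107: 60 each from A, B, D = 60*3 = 180 chips; eligible A, B, D
Layer 108-122: 15 each from B, D = 15*2 = 30 chips; eligible B, D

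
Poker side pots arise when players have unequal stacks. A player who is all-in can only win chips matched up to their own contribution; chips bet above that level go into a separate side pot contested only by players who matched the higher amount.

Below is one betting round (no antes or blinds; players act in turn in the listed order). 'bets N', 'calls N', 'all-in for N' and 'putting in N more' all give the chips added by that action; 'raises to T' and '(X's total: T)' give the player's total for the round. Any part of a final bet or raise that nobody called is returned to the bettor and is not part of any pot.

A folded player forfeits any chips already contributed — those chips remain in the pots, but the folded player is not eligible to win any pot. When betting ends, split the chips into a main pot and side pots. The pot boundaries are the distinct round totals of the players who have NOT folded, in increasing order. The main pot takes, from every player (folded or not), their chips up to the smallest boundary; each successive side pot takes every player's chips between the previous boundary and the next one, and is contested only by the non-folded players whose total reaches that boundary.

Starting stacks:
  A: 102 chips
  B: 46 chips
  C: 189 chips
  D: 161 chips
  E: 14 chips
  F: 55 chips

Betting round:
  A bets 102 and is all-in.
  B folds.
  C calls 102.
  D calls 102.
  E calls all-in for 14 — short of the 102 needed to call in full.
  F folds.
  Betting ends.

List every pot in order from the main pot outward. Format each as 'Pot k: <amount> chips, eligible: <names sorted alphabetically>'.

Contributions: A=102, C=102, D=102, E=14
Folded: B, F
Pot levels (distinct totals of non-folded players): 14, 102
Layer 1-14: 14 each from A, C, D, E = 14*4 = 56 chips; eligible A, C, D, E
Layer 15-102: 88 each from A, C, D = 88*3 = 264 chips; eligible A, C, D

Pot 1: 56 chips, eligible: A, C, D, E
Pot 2: 264 chips, eligible: A, C, D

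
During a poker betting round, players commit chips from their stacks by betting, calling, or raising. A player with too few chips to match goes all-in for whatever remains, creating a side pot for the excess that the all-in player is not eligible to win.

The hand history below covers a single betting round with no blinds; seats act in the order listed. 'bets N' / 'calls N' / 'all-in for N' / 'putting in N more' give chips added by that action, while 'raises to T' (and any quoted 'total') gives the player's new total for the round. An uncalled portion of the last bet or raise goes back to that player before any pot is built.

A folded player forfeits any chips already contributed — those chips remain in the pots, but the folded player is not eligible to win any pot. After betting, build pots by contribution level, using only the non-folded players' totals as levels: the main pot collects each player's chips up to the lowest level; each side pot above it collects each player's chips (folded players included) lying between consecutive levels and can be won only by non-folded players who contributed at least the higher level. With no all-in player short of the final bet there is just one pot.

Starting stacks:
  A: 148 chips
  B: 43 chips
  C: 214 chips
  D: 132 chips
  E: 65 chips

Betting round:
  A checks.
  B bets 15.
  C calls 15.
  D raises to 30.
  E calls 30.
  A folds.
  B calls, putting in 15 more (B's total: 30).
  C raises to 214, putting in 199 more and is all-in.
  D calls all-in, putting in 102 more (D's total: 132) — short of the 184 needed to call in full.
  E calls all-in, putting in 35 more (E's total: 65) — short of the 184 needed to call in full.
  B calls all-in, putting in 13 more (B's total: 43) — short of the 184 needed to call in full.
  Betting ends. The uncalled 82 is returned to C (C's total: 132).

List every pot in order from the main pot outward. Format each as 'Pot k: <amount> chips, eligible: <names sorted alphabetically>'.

Contributions (after 82 returned to C): B=43, C=132, D=132, E=65
Folded: A
Pot levels (distinct totals of non-folded players): 43, 65, 132
Layer 1-43: 43 each from B, C, D, E = 43*4 = 172 chips; eligible B, C, D, E
Layer 44-65: 22 each from C, D, E = 22*3 = 66 chips; eligible C, D, E
Layer 66-132: 67 each from C, D = 67*2 = 134 chips; eligible C, D

Pot 1: 172 chips, eligible: B, C, D, E
Pot 2: 66 chips, eligible: C, D, E
Pot 3: 134 chips, eligible: C, D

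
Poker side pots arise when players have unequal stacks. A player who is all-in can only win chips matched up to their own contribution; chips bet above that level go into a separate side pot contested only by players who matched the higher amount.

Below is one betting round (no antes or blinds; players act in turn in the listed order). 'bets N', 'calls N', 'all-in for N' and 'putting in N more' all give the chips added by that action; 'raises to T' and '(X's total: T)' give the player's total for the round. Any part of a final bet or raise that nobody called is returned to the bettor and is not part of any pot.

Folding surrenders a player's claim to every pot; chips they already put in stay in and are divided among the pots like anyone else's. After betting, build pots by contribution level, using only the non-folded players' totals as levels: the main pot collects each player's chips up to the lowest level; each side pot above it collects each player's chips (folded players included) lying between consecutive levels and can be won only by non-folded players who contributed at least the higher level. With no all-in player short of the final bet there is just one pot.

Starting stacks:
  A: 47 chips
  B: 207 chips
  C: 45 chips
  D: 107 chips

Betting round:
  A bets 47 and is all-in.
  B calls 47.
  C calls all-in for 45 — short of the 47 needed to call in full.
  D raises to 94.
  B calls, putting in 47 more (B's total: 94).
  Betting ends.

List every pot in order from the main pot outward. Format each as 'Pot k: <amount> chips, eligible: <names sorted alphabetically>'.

Pot 1: 180 chips, eligible: A, B, C, D
Pot 2: 6 chips, eligible: A, B, D
Pot 3: 94 chips, eligible: B, D

Derivation:
Contributions: A=47, B=94, C=45, D=94
Pot levels (distinct totals of non-folded players): 45, 47, 94
Layer 1-45: 45 each from A, B, C, D = 45*4 = 180 chips; eligible A, B, C, D
Layer 46-47: 2 each from A, B, D = 2*3 = 6 chips; eligible A, B, D
Layer 48-94: 47 each from B, D = 47*2 = 94 chips; eligible B, D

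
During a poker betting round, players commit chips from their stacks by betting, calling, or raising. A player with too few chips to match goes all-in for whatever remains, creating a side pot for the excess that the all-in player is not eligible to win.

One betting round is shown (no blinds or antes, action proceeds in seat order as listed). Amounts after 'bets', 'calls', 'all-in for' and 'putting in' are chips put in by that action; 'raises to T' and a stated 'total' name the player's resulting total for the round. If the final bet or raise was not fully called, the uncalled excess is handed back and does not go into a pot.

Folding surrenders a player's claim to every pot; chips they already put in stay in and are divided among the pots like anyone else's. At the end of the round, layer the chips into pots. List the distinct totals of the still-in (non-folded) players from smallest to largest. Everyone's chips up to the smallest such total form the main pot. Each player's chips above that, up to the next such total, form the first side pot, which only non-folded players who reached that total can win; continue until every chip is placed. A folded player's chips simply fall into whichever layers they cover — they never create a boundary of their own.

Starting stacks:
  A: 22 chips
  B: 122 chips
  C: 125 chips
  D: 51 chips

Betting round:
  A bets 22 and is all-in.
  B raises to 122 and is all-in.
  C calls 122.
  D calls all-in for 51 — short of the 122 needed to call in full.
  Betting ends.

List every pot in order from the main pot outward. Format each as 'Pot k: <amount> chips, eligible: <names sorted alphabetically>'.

Contributions: A=22, B=122, C=122, D=51
Pot levels (distinct totals of non-folded players): 22, 51, 122
Layer 1-22: 22 each from A, B, C, D = 22*4 = 88 chips; eligible A, B, C, D
Layer 23-51: 29 each from B, C, D = 29*3 = 87 chips; eligible B, C, D
Layer 52-122: 71 each from B, C = 71*2 = 142 chips; eligible B, C

Pot 1: 88 chips, eligible: A, B, C, D
Pot 2: 87 chips, eligible: B, C, D
Pot 3: 142 chips, eligible: B, C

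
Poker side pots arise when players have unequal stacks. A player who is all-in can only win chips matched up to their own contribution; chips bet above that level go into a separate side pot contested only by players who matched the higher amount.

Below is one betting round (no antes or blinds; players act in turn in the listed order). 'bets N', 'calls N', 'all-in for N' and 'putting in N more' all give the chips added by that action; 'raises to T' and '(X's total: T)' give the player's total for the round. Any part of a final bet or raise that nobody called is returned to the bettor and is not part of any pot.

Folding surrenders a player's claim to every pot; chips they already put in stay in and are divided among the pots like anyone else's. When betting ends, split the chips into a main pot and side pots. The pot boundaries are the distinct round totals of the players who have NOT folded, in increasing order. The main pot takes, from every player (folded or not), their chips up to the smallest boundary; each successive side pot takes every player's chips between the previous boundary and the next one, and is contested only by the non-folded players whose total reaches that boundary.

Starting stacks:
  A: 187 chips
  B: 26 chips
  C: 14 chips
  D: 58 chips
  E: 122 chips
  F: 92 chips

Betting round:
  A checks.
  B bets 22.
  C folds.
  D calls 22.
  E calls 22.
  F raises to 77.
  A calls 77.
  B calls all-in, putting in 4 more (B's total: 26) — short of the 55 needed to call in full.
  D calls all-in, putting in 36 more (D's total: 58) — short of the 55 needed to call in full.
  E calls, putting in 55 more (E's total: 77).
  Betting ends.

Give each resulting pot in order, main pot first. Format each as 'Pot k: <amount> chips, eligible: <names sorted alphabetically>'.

Pot 1: 130 chips, eligible: A, B, D, E, F
Pot 2: 128 chips, eligible: A, D, E, F
Pot 3: 57 chips, eligible: A, E, F

Derivation:
Contributions: A=77, B=26, D=58, E=77, F=77
Folded: C
Pot levels (distinct totals of non-folded players): 26, 58, 77
Layer 1-26: 26 each from A, B, D, E, F = 26*5 = 130 chips; eligible A, B, D, E, F
Layer 27-58: 32 each from A, D, E, F = 32*4 = 128 chips; eligible A, D, E, F
Layer 59-77: 19 each from A, E, F = 19*3 = 57 chips; eligible A, E, F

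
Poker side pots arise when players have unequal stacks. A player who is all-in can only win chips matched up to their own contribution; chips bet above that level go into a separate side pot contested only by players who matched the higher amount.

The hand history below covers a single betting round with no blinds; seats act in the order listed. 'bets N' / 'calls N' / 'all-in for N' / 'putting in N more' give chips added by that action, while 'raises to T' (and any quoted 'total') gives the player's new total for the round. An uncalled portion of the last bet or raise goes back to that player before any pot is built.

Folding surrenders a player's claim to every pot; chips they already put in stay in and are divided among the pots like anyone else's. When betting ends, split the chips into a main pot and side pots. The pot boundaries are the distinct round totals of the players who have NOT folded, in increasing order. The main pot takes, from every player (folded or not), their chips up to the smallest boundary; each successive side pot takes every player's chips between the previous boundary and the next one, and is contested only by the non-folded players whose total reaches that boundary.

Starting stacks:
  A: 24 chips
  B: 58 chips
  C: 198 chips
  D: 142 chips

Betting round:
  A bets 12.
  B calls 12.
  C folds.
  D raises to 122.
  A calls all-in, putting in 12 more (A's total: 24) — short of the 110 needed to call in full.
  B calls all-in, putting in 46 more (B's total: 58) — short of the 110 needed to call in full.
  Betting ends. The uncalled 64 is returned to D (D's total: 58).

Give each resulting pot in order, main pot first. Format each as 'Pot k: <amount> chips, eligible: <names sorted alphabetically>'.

Pot 1: 72 chips, eligible: A, B, D
Pot 2: 68 chips, eligible: B, D

Derivation:
Contributions (after 64 returned to D): A=24, B=58, D=58
Folded: C
Pot levels (distinct totals of non-folded players): 24, 58
Layer 1-24: 24 each from A, B, D = 24*3 = 72 chips; eligible A, B, D
Layer 25-58: 34 each from B, D = 34*2 = 68 chips; eligible B, D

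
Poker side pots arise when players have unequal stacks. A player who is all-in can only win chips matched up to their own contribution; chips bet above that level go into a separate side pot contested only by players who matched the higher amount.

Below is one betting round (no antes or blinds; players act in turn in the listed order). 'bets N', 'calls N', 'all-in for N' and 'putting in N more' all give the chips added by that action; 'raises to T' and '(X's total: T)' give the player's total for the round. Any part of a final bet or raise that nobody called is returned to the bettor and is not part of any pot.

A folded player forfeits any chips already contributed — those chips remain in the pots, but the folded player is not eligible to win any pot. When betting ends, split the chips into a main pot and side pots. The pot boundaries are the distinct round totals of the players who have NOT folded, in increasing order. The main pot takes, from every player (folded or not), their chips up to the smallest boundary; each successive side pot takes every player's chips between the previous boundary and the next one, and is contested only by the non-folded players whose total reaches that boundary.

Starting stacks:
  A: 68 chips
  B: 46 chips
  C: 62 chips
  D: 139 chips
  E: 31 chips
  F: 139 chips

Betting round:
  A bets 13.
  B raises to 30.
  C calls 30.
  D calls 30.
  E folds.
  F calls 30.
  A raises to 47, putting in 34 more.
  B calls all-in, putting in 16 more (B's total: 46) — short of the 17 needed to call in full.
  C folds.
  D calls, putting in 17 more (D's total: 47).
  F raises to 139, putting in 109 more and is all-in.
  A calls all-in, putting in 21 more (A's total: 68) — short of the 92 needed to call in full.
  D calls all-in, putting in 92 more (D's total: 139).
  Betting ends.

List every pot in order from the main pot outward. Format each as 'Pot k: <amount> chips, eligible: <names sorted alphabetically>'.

Contributions: A=68, B=46, C=30, D=139, F=139
Folded: C, E
Pot levels (distinct totals of non-folded players): 46, 68, 139
Layer 1-46: A 46 + B 46 + C 30 + D 46 + F 46 = 214 chips; eligible A, B, D, F
Layer 47-68: 22 each from A, D, F = 22*3 = 66 chips; eligible A, D, F
Layer 69-139: 71 each from D, F = 71*2 = 142 chips; eligible D, F

Pot 1: 214 chips, eligible: A, B, D, F
Pot 2: 66 chips, eligible: A, D, F
Pot 3: 142 chips, eligible: D, F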